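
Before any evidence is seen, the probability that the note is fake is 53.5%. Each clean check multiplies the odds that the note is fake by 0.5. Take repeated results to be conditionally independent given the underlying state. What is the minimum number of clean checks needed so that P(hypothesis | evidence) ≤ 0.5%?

8

Prior odds: 0.535 ÷ 0.465 = 107/93.
Likelihood ratio per clean check = 0.5.
Target posterior odds = 0.005/0.995 = 1/199.
Need (107/93) × 0.5ⁿ ≤ 1/199, i.e. 0.5ⁿ ≤ 93/21293.
0.5⁷ = 0.0078125 is still above 93/21293 but 0.5⁸ = 0.00390625 is at or below it, so n = 8.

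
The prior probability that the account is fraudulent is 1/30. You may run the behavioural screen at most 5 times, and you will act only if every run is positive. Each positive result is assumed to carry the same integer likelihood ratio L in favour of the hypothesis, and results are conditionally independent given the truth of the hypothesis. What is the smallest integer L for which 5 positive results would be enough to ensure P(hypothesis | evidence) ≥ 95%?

4

Prior odds = (1/30)/(29/30) = 1/29.
Target odds = 0.95/0.05 = 19.
Need L⁵ ≥ 19 ÷ (1/29) = 551.
3⁵ = 243 < 551 ≤ 1024 = 4⁵, so L = 4.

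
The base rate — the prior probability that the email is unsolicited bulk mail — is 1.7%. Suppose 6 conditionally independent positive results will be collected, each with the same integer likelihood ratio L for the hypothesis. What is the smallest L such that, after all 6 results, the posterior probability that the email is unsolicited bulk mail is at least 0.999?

7

Prior odds = 0.017/0.983 = 17/983.
Target odds = 0.999/0.001 = 999.
Need L⁶ ≥ 999 ÷ (17/983) = 982017/17.
6⁶ = 46656 < 982017/17 ≤ 117649 = 7⁶, so L = 7.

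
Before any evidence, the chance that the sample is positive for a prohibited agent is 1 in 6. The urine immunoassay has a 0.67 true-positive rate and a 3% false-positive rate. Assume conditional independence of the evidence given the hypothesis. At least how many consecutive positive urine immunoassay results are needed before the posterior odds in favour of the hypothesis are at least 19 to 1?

Prior odds: (1/6) ÷ (5/6) = 0.2.
Likelihood ratio of a positive result = 0.67/0.03 = 67/3.
Target odds = 19.
Require (67/3)ⁿ ≥ 19 ÷ 0.2 = 95.
(67/3)¹ = 67/3 falls short of 95 but (67/3)² = 4489/9 reaches it, so n = 2.

2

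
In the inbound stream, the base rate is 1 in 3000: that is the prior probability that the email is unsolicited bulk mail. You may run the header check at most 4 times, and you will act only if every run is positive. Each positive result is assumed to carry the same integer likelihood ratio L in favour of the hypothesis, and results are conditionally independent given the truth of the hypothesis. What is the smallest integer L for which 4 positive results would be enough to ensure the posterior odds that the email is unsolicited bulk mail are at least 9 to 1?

Prior odds = (1/3000)/(2999/3000) = 1/2999.
Target odds = 9.
Need L⁴ ≥ 9 ÷ (1/2999) = 26991.
12⁴ = 20736 < 26991 ≤ 28561 = 13⁴, so L = 13.

13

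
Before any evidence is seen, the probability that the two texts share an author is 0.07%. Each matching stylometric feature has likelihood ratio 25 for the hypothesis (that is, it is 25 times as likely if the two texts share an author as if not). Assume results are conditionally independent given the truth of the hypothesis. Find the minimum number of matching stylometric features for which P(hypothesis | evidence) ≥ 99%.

Prior odds = 0.0007/0.9993 = 7/9993.
Likelihood ratio per matching stylometric feature = 25.
Target odds: 0.99 ÷ 0.01 = 99.
Require 25ⁿ ≥ 99 ÷ (7/9993) = 989307/7.
25³ = 15625 falls short of 989307/7 but 25⁴ = 390625 reaches it, so n = 4.

4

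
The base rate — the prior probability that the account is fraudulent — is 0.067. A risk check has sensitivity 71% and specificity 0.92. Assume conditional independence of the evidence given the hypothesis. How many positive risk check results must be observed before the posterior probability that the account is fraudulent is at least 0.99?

Prior odds: 0.067 ÷ 0.933 = 67/933.
False-positive rate = 1 − 0.92 = 0.08; likelihood ratio of a positive = 0.71/0.08 = 8.875.
Target odds: 0.99 ÷ 0.01 = 99.
Need (67/933) × 8.875ⁿ ≥ 99, i.e. 8.875ⁿ ≥ 92367/67.
8.875³ = 357911/512 falls short of 92367/67 but 8.875⁴ = 25411681/4096 reaches it, so n = 4.

4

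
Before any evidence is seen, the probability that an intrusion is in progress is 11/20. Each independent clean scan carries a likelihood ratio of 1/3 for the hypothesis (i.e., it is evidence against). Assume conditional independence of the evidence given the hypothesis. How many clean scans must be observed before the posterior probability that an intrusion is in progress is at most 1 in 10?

Prior odds = 0.55/0.45 = 11/9.
Likelihood ratio per clean scan = 1/3.
Target odds: 0.1 ÷ 0.9 = 1/9.
Require (1/3)ⁿ ≤ 1/9 ÷ (11/9) = 1/11.
(1/3)² = 1/9 is still above 1/11 but (1/3)³ = 1/27 is at or below it, so n = 3.

3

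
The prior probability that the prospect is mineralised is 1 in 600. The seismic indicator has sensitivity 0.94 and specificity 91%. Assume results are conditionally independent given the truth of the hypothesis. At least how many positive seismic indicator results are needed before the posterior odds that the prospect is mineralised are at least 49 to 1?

Prior odds = (1/600)/(599/600) = 1/599.
False-positive rate = 1 − 0.91 = 0.09; likelihood ratio of a positive = 0.94/0.09 = 94/9.
Target odds = 49.
Require (94/9)ⁿ ≥ 49 ÷ (1/599) = 29351.
(94/9)⁴ = 78074896/6561 falls short of 29351 but (94/9)⁵ ≈124287 reaches it, so n = 5.

5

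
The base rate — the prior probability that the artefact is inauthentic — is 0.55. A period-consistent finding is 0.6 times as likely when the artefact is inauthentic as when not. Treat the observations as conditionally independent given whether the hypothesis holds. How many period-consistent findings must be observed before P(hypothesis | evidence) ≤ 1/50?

9

Prior odds = 0.55/0.45 = 11/9.
Likelihood ratio per period-consistent finding = 0.6.
Target posterior odds = 0.02/0.98 = 1/49.
Require 0.6ⁿ ≤ 1/49 ÷ (11/9) = 9/539.
0.6⁸ = 6561/390625 is still above 9/539 but 0.6⁹ = 19683/1953125 is at or below it, so n = 9.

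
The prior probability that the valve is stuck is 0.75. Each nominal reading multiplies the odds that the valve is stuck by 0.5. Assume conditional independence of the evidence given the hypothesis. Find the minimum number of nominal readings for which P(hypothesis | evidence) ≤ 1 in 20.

6

Prior odds = 0.75/0.25 = 3.
Likelihood ratio per nominal reading = 0.5.
Target posterior odds = 0.05/0.95 = 1/19.
Need 3 × 0.5ⁿ ≤ 1/19, i.e. 0.5ⁿ ≤ 1/57.
0.5⁵ = 0.03125 is still above 1/57 but 0.5⁶ = 0.015625 is at or below it, so n = 6.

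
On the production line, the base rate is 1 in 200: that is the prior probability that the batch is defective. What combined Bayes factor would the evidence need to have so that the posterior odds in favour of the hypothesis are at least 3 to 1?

Prior odds = 0.005/0.995 = 1/199.
Target odds = 3.
Required Bayes factor = 3 ÷ (1/199) = 597.

597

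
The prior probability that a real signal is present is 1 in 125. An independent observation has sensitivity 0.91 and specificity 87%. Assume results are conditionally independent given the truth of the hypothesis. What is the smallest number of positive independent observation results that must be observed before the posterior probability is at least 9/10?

4

Prior odds = 0.008/0.992 = 1/124.
False-positive rate = 1 − 0.87 = 0.13; likelihood ratio of a positive = 0.91/0.13 = 7.
Target odds: 0.9 ÷ 0.1 = 9.
Need (1/124) × 7ⁿ ≥ 9, i.e. 7ⁿ ≥ 1116.
7³ = 343 falls short of 1116 but 7⁴ = 2401 reaches it, so n = 4.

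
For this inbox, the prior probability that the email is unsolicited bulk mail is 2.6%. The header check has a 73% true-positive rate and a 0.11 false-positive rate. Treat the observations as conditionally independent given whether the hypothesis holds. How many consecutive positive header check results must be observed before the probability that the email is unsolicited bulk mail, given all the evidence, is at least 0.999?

6

Prior odds = 0.026/0.974 = 13/487.
Likelihood ratio of a positive result = 0.73/0.11 = 73/11.
Target odds: 0.999 ÷ 0.001 = 999.
Require (73/11)ⁿ ≥ 999 ÷ (13/487) = 486513/13.
(73/11)⁵ ≈12872.1 falls short of 486513/13 but (73/11)⁶ ≈85424.2 reaches it, so n = 6.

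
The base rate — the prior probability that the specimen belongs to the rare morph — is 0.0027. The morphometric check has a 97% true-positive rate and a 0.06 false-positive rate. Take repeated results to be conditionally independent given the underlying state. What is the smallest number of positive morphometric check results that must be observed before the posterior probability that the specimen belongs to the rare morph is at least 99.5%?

5

Prior odds = 0.0027/0.9973 = 27/9973.
Likelihood ratio of a positive result = 0.97/0.06 = 97/6.
Target posterior odds = 0.995/0.005 = 199.
Require (97/6)ⁿ ≥ 199 ÷ (27/9973) = 1984627/27.
(97/6)⁴ = 88529281/1296 falls short of 1984627/27 but (97/6)⁵ ≈1.10434e+06 reaches it, so n = 5.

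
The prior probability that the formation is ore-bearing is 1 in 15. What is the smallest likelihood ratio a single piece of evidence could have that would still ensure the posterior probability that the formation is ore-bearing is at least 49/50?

686

Prior odds = (1/15)/(14/15) = 1/14.
Target odds = 0.98/0.02 = 49.
Required Bayes factor = 49 ÷ (1/14) = 686.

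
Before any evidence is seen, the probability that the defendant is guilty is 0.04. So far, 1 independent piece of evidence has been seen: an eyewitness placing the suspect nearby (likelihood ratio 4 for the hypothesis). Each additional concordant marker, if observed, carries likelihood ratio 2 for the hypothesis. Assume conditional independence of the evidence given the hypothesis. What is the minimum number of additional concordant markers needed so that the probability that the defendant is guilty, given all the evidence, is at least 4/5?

Prior odds = 0.04/0.96 = 1/24.
Bayes factor of the evidence already in hand = 4.
Odds after that evidence = (1/24) × 4 = 1/6.
Target odds = 0.8/0.2 = 4.
Need 2ⁿ ≥ 4 ÷ (1/6) = 24.
2⁴ = 16 falls short of 24 but 2⁵ = 32 reaches it, so n = 5.

5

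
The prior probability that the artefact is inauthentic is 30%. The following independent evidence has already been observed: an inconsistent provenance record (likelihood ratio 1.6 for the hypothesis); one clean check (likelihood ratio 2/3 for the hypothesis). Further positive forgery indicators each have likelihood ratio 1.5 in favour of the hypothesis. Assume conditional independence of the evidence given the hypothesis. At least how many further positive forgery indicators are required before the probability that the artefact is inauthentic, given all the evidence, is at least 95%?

Prior odds = 0.3/0.7 = 3/7.
Combined Bayes factor of the evidence already in hand = 1.6 × (2/3) = 16/15.
Odds after that evidence = (3/7) × 16/15 = 16/35.
Target odds = 0.95/0.05 = 19.
Need 1.5ⁿ ≥ 19 ÷ (16/35) = 41.5625.
1.5⁹ = 19683/512 falls short of 41.5625 but 1.5¹⁰ = 59049/1024 reaches it, so n = 10.

10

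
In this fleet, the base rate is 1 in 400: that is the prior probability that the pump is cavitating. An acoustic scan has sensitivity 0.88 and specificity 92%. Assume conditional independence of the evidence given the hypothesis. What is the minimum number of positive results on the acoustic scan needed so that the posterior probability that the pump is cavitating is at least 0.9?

Prior odds = 0.0025/0.9975 = 1/399.
False-positive rate = 1 − 0.92 = 0.08; likelihood ratio of a positive = 0.88/0.08 = 11.
Target odds: 0.9 ÷ 0.1 = 9.
Require 11ⁿ ≥ 9 ÷ (1/399) = 3591.
11³ = 1331 falls short of 3591 but 11⁴ = 14641 reaches it, so n = 4.

4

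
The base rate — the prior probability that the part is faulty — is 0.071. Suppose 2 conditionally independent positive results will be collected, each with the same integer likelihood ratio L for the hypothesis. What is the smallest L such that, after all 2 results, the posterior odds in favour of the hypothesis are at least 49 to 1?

Prior odds = 0.071/0.929 = 71/929.
Target odds = 49.
Need L² ≥ 49 ÷ (71/929) = 45521/71.
25² = 625 < 45521/71 ≤ 676 = 26², so L = 26.

26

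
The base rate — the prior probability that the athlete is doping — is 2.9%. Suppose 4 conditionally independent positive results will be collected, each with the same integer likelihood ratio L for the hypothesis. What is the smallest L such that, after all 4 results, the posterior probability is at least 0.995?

10

Prior odds = 0.029/0.971 = 29/971.
Target odds = 0.995/0.005 = 199.
Need L⁴ ≥ 199 ÷ (29/971) = 193229/29.
9⁴ = 6561 < 193229/29 ≤ 10000 = 10⁴, so L = 10.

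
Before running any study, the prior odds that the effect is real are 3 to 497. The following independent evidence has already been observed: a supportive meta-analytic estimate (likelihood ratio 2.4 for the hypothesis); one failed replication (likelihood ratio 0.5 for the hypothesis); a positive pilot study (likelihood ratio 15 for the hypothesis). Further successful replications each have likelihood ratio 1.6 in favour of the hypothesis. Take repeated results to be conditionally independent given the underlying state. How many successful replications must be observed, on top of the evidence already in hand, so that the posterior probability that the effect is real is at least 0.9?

10

Prior odds = 3/497.
Combined Bayes factor of the evidence already in hand = 2.4 × 0.5 × 15 = 18.
Odds after that evidence = (3/497) × 18 = 54/497.
Target odds = 0.9/0.1 = 9.
Need 1.6ⁿ ≥ 9 ÷ (54/497) = 497/6.
1.6⁹ = 134217728/1953125 falls short of 497/6 but 1.6¹⁰ ≈109.951 reaches it, so n = 10.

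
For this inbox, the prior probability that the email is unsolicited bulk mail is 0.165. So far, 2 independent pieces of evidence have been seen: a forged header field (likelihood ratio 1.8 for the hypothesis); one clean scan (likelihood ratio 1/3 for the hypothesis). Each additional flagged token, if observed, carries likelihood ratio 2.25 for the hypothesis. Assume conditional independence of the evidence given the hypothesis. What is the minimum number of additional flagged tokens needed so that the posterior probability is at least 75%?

Prior odds = 0.165/0.835 = 33/167.
Combined Bayes factor of the evidence already in hand = 1.8 × (1/3) = 0.6.
Odds after that evidence = (33/167) × 0.6 = 99/835.
Target odds = 0.75/0.25 = 3.
Need 2.25ⁿ ≥ 3 ÷ (99/835) = 835/33.
2.25³ = 11.390625 falls short of 835/33 but 2.25⁴ = 25.62890625 reaches it, so n = 4.

4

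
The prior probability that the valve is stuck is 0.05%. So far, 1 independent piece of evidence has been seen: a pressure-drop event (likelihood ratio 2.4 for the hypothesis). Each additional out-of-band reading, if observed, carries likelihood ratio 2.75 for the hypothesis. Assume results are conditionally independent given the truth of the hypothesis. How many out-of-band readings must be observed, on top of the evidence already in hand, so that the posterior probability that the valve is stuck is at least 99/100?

Prior odds = 0.0005/0.9995 = 1/1999.
Bayes factor of the evidence already in hand = 2.4.
Odds after that evidence = (1/1999) × 2.4 = 12/9995.
Target odds = 0.99/0.01 = 99.
Need 2.75ⁿ ≥ 99 ÷ (12/9995) = 82458.75.
2.75¹¹ ≈68023.6 falls short of 82458.75 but 2.75¹² ≈187065 reaches it, so n = 12.

12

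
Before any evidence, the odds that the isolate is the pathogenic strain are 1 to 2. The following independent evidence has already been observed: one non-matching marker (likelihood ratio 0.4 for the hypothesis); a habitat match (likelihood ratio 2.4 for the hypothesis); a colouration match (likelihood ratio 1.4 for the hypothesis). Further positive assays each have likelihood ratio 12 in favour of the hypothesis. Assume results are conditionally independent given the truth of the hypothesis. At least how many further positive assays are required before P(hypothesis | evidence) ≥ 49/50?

2

Prior odds = 0.5.
Combined Bayes factor of the evidence already in hand = 0.4 × 2.4 × 1.4 = 1.344.
Odds after that evidence = 0.5 × 1.344 = 0.672.
Target odds = 0.98/0.02 = 49.
Need 12ⁿ ≥ 49 ÷ 0.672 = 875/12.
12¹ = 12 falls short of 875/12 but 12² = 144 reaches it, so n = 2.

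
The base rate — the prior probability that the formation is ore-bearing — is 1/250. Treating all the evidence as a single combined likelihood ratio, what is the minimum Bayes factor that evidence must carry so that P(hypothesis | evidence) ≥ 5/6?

1245

Prior odds = 0.004/0.996 = 1/249.
Target odds = (5/6)/(1/6) = 5.
Required Bayes factor = 5 ÷ (1/249) = 1245.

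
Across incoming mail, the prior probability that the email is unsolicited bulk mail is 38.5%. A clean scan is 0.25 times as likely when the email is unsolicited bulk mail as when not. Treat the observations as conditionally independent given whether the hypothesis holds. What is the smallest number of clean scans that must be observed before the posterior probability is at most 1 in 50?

Prior odds = 0.385/0.615 = 77/123.
Likelihood ratio per clean scan = 0.25.
Target posterior odds = 0.02/0.98 = 1/49.
Need (77/123) × 0.25ⁿ ≤ 1/49, i.e. 0.25ⁿ ≤ 123/3773.
0.25² = 0.0625 is still above 123/3773 but 0.25³ = 0.015625 is at or below it, so n = 3.

3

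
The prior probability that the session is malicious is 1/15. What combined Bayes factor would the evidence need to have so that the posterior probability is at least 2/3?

28

Prior odds = (1/15)/(14/15) = 1/14.
Target odds = (2/3)/(1/3) = 2.
Required Bayes factor = 2 ÷ (1/14) = 28.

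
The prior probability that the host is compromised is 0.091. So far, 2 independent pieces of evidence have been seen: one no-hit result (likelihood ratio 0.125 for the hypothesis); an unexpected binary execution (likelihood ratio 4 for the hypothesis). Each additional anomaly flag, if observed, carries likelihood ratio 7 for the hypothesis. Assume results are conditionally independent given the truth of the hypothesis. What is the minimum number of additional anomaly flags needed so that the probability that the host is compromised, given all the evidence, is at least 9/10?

Prior odds = 0.091/0.909 = 91/909.
Combined Bayes factor of the evidence already in hand = 0.125 × 4 = 0.5.
Odds after that evidence = (91/909) × 0.5 = 91/1818.
Target odds = 0.9/0.1 = 9.
Need 7ⁿ ≥ 9 ÷ (91/1818) = 16362/91.
7² = 49 falls short of 16362/91 but 7³ = 343 reaches it, so n = 3.

3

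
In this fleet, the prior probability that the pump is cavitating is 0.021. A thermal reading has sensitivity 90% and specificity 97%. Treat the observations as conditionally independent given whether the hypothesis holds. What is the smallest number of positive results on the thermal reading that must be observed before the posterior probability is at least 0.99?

3

Prior odds: 0.021 ÷ 0.979 = 21/979.
False-positive rate = 1 − 0.97 = 0.03; likelihood ratio of a positive = 0.9/0.03 = 30.
Target posterior odds = 0.99/0.01 = 99.
Require 30ⁿ ≥ 99 ÷ (21/979) = 32307/7.
30² = 900 falls short of 32307/7 but 30³ = 27000 reaches it, so n = 3.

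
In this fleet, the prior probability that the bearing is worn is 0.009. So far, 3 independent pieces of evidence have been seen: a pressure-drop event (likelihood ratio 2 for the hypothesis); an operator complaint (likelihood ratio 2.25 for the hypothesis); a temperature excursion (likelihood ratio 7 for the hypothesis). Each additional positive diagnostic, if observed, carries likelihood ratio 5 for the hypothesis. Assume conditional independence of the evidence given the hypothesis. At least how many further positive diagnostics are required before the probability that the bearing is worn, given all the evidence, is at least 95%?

Prior odds = 0.009/0.991 = 9/991.
Combined Bayes factor of the evidence already in hand = 2 × 2.25 × 7 = 31.5.
Odds after that evidence = (9/991) × 31.5 = 567/1982.
Target odds = 0.95/0.05 = 19.
Need 5ⁿ ≥ 19 ÷ (567/1982) = 37658/567.
5² = 25 falls short of 37658/567 but 5³ = 125 reaches it, so n = 3.

3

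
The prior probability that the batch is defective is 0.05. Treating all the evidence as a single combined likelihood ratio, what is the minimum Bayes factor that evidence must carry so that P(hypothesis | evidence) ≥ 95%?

361

Prior odds = 0.05/0.95 = 1/19.
Target odds = 0.95/0.05 = 19.
Required Bayes factor = 19 ÷ (1/19) = 361.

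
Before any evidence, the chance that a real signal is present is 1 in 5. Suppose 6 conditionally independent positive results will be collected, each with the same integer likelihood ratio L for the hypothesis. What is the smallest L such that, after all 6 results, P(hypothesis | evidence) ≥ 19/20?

Prior odds = 0.2/0.8 = 0.25.
Target odds = 0.95/0.05 = 19.
Need L⁶ ≥ 19 ÷ 0.25 = 76.
2⁶ = 64 < 76 ≤ 729 = 3⁶, so L = 3.

3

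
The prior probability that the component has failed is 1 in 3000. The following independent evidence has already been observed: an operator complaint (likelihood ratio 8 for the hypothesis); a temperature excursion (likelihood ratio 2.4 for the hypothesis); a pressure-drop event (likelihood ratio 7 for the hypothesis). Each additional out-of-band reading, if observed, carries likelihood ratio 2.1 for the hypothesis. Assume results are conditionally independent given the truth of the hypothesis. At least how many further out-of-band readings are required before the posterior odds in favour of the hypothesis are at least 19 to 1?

9

Prior odds = (1/3000)/(2999/3000) = 1/2999.
Combined Bayes factor of the evidence already in hand = 8 × 2.4 × 7 = 134.4.
Odds after that evidence = (1/2999) × 134.4 = 672/14995.
Target odds = 19.
Need 2.1ⁿ ≥ 19 ÷ (672/14995) = 284905/672.
2.1⁸ ≈378.229 falls short of 284905/672 but 2.1⁹ ≈794.28 reaches it, so n = 9.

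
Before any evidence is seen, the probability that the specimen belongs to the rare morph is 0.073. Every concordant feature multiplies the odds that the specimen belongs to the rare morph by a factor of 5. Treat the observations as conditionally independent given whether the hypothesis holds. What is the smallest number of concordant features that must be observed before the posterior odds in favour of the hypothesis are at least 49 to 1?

4

Prior odds = 0.073/0.927 = 73/927.
Likelihood ratio per concordant feature = 5.
Target odds = 49.
Need (73/927) × 5ⁿ ≥ 49, i.e. 5ⁿ ≥ 45423/73.
5³ = 125 falls short of 45423/73 but 5⁴ = 625 reaches it, so n = 4.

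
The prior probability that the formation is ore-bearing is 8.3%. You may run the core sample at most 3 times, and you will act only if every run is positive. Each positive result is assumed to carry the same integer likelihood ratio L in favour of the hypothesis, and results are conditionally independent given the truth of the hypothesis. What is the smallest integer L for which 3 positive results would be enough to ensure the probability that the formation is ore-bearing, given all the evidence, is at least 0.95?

Prior odds = 0.083/0.917 = 83/917.
Target odds = 0.95/0.05 = 19.
Need L³ ≥ 19 ÷ (83/917) = 17423/83.
5³ = 125 < 17423/83 ≤ 216 = 6³, so L = 6.

6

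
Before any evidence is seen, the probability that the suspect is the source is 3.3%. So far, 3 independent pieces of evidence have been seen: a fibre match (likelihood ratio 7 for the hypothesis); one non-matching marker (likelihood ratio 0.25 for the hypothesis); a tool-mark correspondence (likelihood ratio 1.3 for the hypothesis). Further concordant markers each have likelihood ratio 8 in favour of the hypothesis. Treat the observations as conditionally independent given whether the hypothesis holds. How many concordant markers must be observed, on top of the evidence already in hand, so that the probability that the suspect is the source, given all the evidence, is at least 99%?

4

Prior odds = 0.033/0.967 = 33/967.
Combined Bayes factor of the evidence already in hand = 7 × 0.25 × 1.3 = 2.275.
Odds after that evidence = (33/967) × 2.275 = 3003/38680.
Target odds = 0.99/0.01 = 99.
Need 8ⁿ ≥ 99 ÷ (3003/38680) = 116040/91.
8³ = 512 falls short of 116040/91 but 8⁴ = 4096 reaches it, so n = 4.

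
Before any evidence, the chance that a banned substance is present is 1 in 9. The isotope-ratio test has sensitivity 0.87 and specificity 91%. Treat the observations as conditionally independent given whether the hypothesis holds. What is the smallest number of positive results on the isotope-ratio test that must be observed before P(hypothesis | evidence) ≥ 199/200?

4

Prior odds: (1/9) ÷ (8/9) = 0.125.
False-positive rate = 1 − 0.91 = 0.09; likelihood ratio of a positive = 0.87/0.09 = 29/3.
Target posterior odds = 0.995/0.005 = 199.
Need 0.125 × (29/3)ⁿ ≥ 199, i.e. (29/3)ⁿ ≥ 1592.
(29/3)³ = 24389/27 falls short of 1592 but (29/3)⁴ = 707281/81 reaches it, so n = 4.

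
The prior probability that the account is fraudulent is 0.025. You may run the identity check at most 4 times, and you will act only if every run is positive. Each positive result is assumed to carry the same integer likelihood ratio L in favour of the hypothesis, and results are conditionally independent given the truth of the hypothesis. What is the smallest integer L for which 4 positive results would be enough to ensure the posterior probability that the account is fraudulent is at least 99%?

8

Prior odds = 0.025/0.975 = 1/39.
Target odds = 0.99/0.01 = 99.
Need L⁴ ≥ 99 ÷ (1/39) = 3861.
7⁴ = 2401 < 3861 ≤ 4096 = 8⁴, so L = 8.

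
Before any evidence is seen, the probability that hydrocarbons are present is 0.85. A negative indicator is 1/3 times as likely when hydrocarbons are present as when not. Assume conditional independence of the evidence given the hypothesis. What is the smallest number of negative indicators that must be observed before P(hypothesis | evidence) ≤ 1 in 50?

Prior odds: 0.85 ÷ 0.15 = 17/3.
Likelihood ratio per negative indicator = 1/3.
Target posterior odds = 0.02/0.98 = 1/49.
Need (17/3) × (1/3)ⁿ ≤ 1/49, i.e. (1/3)ⁿ ≤ 3/833.
(1/3)⁵ = 1/243 is still above 3/833 but (1/3)⁶ = 1/729 is at or below it, so n = 6.

6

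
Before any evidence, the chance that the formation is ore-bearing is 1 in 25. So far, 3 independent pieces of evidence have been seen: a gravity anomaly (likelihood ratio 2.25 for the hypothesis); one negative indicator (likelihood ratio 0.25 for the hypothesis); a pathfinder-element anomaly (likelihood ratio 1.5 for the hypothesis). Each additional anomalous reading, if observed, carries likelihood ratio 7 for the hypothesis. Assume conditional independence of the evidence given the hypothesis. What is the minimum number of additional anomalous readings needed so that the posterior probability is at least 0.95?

Prior odds = 0.04/0.96 = 1/24.
Combined Bayes factor of the evidence already in hand = 2.25 × 0.25 × 1.5 = 0.84375.
Odds after that evidence = (1/24) × 0.84375 = 0.03515625.
Target odds = 0.95/0.05 = 19.
Need 7ⁿ ≥ 19 ÷ 0.03515625 = 4864/9.
7³ = 343 falls short of 4864/9 but 7⁴ = 2401 reaches it, so n = 4.

4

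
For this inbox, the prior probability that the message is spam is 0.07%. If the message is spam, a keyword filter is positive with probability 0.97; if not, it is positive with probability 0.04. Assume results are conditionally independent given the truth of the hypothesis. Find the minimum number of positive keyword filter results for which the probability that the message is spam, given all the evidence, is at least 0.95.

4

Prior odds: 0.0007 ÷ 0.9993 = 7/9993.
Likelihood ratio of a positive = 0.97/0.04 = 24.25.
Target odds: 0.95 ÷ 0.05 = 19.
Require 24.25ⁿ ≥ 19 ÷ (7/9993) = 189867/7.
24.25³ = 912673/64 falls short of 189867/7 but 24.25⁴ = 88529281/256 reaches it, so n = 4.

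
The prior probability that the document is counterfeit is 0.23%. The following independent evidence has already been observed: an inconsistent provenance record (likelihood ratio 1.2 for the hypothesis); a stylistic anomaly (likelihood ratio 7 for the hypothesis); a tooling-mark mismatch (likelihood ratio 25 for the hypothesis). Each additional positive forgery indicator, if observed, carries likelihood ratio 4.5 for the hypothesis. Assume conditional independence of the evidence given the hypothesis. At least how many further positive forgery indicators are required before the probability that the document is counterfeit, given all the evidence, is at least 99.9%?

6

Prior odds = 0.0023/0.9977 = 23/9977.
Combined Bayes factor of the evidence already in hand = 1.2 × 7 × 25 = 210.
Odds after that evidence = (23/9977) × 210 = 4830/9977.
Target odds = 0.999/0.001 = 999.
Need 4.5ⁿ ≥ 999 ÷ (4830/9977) = 3322341/1610.
4.5⁵ = 1845.28125 falls short of 3322341/1610 but 4.5⁶ = 8303.765625 reaches it, so n = 6.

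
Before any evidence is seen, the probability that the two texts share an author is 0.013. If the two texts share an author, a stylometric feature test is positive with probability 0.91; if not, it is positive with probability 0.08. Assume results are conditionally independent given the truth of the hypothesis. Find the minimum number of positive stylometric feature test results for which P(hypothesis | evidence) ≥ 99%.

4

Prior odds = 0.013/0.987 = 13/987.
Likelihood ratio of a positive = 0.91/0.08 = 11.375.
Target odds: 0.99 ÷ 0.01 = 99.
Need (13/987) × 11.375ⁿ ≥ 99, i.e. 11.375ⁿ ≥ 97713/13.
11.375³ = 753571/512 falls short of 97713/13 but 11.375⁴ = 68574961/4096 reaches it, so n = 4.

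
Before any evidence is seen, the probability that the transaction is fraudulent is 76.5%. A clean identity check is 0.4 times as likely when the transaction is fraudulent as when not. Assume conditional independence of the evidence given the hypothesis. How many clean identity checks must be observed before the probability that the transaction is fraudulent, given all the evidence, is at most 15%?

Prior odds = 0.765/0.235 = 153/47.
Likelihood ratio per clean identity check = 0.4.
Target posterior odds = 0.15/0.85 = 3/17.
Require 0.4ⁿ ≤ 3/17 ÷ (153/47) = 47/867.
0.4³ = 0.064 is still above 47/867 but 0.4⁴ = 0.0256 is at or below it, so n = 4.

4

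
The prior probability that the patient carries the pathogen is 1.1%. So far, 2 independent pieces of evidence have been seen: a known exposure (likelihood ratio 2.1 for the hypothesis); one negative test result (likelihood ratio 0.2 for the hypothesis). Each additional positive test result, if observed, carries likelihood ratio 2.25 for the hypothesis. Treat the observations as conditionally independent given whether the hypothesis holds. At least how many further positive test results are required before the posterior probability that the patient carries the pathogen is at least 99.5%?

Prior odds = 0.011/0.989 = 11/989.
Combined Bayes factor of the evidence already in hand = 2.1 × 0.2 = 0.42.
Odds after that evidence = (11/989) × 0.42 = 231/49450.
Target odds = 0.995/0.005 = 199.
Need 2.25ⁿ ≥ 199 ÷ (231/49450) = 9840550/231.
2.25¹³ ≈37876.8 falls short of 9840550/231 but 2.25¹⁴ ≈85222.7 reaches it, so n = 14.

14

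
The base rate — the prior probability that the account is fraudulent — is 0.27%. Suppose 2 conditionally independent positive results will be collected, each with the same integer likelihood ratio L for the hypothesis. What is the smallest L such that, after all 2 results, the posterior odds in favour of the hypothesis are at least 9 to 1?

58

Prior odds = 0.0027/0.9973 = 27/9973.
Target odds = 9.
Need L² ≥ 9 ÷ (27/9973) = 9973/3.
57² = 3249 < 9973/3 ≤ 3364 = 58², so L = 58.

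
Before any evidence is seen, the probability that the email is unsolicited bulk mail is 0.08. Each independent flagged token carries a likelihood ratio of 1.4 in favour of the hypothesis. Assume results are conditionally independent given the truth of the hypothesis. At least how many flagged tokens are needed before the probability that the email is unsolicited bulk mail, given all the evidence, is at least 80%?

Prior odds: 0.08 ÷ 0.92 = 2/23.
Likelihood ratio per flagged token = 1.4.
Target odds: 0.8 ÷ 0.2 = 4.
Require 1.4ⁿ ≥ 4 ÷ (2/23) = 46.
1.4¹¹ ≈40.4957 falls short of 46 but 1.4¹² ≈56.6939 reaches it, so n = 12.

12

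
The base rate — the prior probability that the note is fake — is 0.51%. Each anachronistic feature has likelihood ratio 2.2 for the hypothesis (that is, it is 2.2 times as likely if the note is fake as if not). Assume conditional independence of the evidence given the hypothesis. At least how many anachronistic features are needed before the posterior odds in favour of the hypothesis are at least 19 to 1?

Prior odds: 0.0051 ÷ 0.9949 = 51/9949.
Likelihood ratio per anachronistic feature = 2.2.
Target odds = 19.
Need (51/9949) × 2.2ⁿ ≥ 19, i.e. 2.2ⁿ ≥ 189031/51.
2.2¹⁰ ≈2655.99 falls short of 189031/51 but 2.2¹¹ ≈5843.18 reaches it, so n = 11.

11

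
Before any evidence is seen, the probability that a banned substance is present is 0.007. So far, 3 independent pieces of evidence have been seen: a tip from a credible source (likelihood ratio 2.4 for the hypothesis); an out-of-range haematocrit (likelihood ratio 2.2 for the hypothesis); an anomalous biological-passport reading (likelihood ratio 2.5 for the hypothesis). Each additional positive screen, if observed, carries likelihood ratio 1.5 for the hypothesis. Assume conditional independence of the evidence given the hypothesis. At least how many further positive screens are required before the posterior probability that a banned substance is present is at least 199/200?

Prior odds = 0.007/0.993 = 7/993.
Combined Bayes factor of the evidence already in hand = 2.4 × 2.2 × 2.5 = 13.2.
Odds after that evidence = (7/993) × 13.2 = 154/1655.
Target odds = 0.995/0.005 = 199.
Need 1.5ⁿ ≥ 199 ÷ (154/1655) = 329345/154.
1.5¹⁸ = 387420489/262144 falls short of 329345/154 but 1.5¹⁹ ≈2216.84 reaches it, so n = 19.

19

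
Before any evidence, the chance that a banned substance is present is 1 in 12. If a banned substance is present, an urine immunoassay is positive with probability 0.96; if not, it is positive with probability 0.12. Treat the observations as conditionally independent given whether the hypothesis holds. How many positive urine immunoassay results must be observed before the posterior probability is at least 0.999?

Prior odds = (1/12)/(11/12) = 1/11.
Likelihood ratio of a positive = 0.96/0.12 = 8.
Target odds: 0.999 ÷ 0.001 = 999.
Need (1/11) × 8ⁿ ≥ 999, i.e. 8ⁿ ≥ 10989.
8⁴ = 4096 falls short of 10989 but 8⁵ = 32768 reaches it, so n = 5.

5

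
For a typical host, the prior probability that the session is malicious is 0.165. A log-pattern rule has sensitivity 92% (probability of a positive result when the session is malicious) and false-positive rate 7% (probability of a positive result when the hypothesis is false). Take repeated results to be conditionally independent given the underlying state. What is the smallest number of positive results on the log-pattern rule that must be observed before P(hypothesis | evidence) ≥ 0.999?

Prior odds: 0.165 ÷ 0.835 = 33/167.
Likelihood ratio of a positive result = 0.92/0.07 = 92/7.
Target odds: 0.999 ÷ 0.001 = 999.
Need (33/167) × (92/7)ⁿ ≥ 999, i.e. (92/7)ⁿ ≥ 55611/11.
(92/7)³ = 778688/343 falls short of 55611/11 but (92/7)⁴ = 71639296/2401 reaches it, so n = 4.

4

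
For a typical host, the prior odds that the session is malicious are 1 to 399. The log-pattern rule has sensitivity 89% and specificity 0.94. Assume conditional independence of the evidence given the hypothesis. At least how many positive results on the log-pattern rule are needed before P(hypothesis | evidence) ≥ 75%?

Prior odds = 1/399.
False-positive rate = 1 − 0.94 = 0.06; likelihood ratio of a positive = 0.89/0.06 = 89/6.
Target odds: 0.75 ÷ 0.25 = 3.
Need (1/399) × (89/6)ⁿ ≥ 3, i.e. (89/6)ⁿ ≥ 1197.
(89/6)² = 7921/36 falls short of 1197 but (89/6)³ = 704969/216 reaches it, so n = 3.

3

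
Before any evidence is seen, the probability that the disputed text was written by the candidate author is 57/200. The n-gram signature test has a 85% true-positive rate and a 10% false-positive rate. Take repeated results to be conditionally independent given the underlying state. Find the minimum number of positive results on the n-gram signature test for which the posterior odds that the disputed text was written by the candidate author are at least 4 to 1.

Prior odds = 0.285/0.715 = 57/143.
Likelihood ratio of a positive result = 0.85/0.1 = 8.5.
Target odds = 4.
Need (57/143) × 8.5ⁿ ≥ 4, i.e. 8.5ⁿ ≥ 572/57.
8.5¹ = 8.5 falls short of 572/57 but 8.5² = 72.25 reaches it, so n = 2.

2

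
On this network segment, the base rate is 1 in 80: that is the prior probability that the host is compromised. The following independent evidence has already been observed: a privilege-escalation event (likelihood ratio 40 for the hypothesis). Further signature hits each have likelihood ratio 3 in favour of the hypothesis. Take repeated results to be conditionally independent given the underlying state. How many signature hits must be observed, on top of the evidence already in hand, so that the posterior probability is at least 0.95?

Prior odds = 0.0125/0.9875 = 1/79.
Bayes factor of the evidence already in hand = 40.
Odds after that evidence = (1/79) × 40 = 40/79.
Target odds = 0.95/0.05 = 19.
Need 3ⁿ ≥ 19 ÷ (40/79) = 37.525.
3³ = 27 falls short of 37.525 but 3⁴ = 81 reaches it, so n = 4.

4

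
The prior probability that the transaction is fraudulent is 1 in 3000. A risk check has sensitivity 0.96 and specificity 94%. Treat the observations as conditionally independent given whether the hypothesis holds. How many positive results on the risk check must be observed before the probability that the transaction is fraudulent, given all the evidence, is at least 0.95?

4

Prior odds = (1/3000)/(2999/3000) = 1/2999.
False-positive rate = 1 − 0.94 = 0.06; likelihood ratio of a positive = 0.96/0.06 = 16.
Target posterior odds = 0.95/0.05 = 19.
Require 16ⁿ ≥ 19 ÷ (1/2999) = 56981.
16³ = 4096 falls short of 56981 but 16⁴ = 65536 reaches it, so n = 4.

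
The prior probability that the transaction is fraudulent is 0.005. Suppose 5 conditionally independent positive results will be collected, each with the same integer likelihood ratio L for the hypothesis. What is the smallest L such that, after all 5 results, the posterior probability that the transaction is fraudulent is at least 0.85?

5

Prior odds = 0.005/0.995 = 1/199.
Target odds = 0.85/0.15 = 17/3.
Need L⁵ ≥ 17/3 ÷ (1/199) = 3383/3.
4⁵ = 1024 < 3383/3 ≤ 3125 = 5⁵, so L = 5.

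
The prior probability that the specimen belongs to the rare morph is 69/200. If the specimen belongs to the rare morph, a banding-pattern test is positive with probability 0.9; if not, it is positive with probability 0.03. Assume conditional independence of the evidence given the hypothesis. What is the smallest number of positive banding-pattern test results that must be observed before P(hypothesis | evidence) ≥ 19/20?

2

Prior odds = 0.345/0.655 = 69/131.
Likelihood ratio of a positive = 0.9/0.03 = 30.
Target posterior odds = 0.95/0.05 = 19.
Need (69/131) × 30ⁿ ≥ 19, i.e. 30ⁿ ≥ 2489/69.
30¹ = 30 falls short of 2489/69 but 30² = 900 reaches it, so n = 2.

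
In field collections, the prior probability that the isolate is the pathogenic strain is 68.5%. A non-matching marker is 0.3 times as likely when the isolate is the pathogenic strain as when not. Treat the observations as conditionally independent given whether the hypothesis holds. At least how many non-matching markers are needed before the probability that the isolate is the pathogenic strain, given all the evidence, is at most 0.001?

Prior odds = 0.685/0.315 = 137/63.
Likelihood ratio per non-matching marker = 0.3.
Target odds: 0.001 ÷ 0.999 = 1/999.
Need (137/63) × 0.3ⁿ ≤ 1/999, i.e. 0.3ⁿ ≤ 7/15207.
0.3⁶ = 729/1000000 is still above 7/15207 but 0.3⁷ = 2187/10000000 is at or below it, so n = 7.

7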